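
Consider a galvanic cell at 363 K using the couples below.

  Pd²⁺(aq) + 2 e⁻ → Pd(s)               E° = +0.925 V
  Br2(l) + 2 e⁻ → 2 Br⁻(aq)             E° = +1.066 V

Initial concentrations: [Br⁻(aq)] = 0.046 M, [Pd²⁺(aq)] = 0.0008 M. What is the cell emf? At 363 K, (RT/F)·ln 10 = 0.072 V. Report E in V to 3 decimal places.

The Br₂/Br⁻ couple has the more positive E°, so it is the cathode; Pd²⁺/Pd is the anode.
E°cell = +1.066 − (+0.925) = +0.141 V, with n = 2 electrons transferred.
The balanced reaction is Br2(l) + Pd(s) → 2 Br⁻(aq) + Pd²⁺(aq), so Q = [Br⁻(aq)]^2·[Pd²⁺(aq)] = 1.69×10^−6 and log Q = −5.771.
Applying E = E° − (RT ln10/nF)·log Q gives +0.141 − (0.072/2)(−5.771) = +0.349 V.

+0.349 V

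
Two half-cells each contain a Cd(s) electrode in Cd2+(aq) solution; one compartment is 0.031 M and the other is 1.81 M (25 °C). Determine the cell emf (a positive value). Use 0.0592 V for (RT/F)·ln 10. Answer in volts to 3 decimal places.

0.052 V

For a concentration cell E°cell = 0, since both electrodes use the same couple.
The compartment with the higher Cd2+(aq) concentration (1.81 M) acts as the cathode; ions are reduced there and produced at the dilute (0.031 M) anode.
With n = 2, Ecell = −(0.0592/2)·log([dilute]/[conc]) = −(0.0592/2)·log(0.031/1.81) = +0.052 V.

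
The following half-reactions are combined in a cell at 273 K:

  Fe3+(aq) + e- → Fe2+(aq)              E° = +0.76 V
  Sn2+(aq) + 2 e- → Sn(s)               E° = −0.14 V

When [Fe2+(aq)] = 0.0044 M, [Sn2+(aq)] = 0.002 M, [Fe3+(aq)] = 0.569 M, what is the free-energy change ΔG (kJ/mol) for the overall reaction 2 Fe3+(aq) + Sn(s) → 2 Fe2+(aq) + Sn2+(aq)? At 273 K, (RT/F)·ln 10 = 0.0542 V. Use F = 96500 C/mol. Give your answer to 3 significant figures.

−210 kJ/mol

E°cell = +0.76 − (−0.14) = +0.90 V; the balanced reaction transfers n = 2 electrons.
Q = ([Fe2+(aq)]^2·[Sn2+(aq)]) / [Fe3+(aq)]^2 = 1.2×10^−7, so log Q = −6.922 and E = +0.90 − (0.0542/2)(−6.922) = +1.0876 V.
Then ΔG = −nFE = −2 × 96500 × +1.0876 J/mol = −210 kJ/mol.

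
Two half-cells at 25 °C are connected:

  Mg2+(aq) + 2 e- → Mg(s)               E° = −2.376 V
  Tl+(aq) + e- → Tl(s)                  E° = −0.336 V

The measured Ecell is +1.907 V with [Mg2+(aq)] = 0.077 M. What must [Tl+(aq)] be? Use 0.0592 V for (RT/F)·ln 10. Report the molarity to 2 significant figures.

0.0016 M

The Tl⁺/Tl couple has the larger reduction potential, so it is the cathode: E°cell = −0.336 − (−2.376) = +2.040 V and n = 2.
Since E = E° − (0.0592/n)·log Q, log Q = n(E° − E)/0.0592 = 4.493.
For 2 Tl+(aq) + Mg(s) → 2 Tl(s) + Mg2+(aq), the reaction quotient is Q = [Mg2+(aq)] / [Tl+(aq)]^2.
Substituting the known concentrations and solving, log [Tl+(aq)] = −2.803 and [Tl+(aq)] = 0.0016 M.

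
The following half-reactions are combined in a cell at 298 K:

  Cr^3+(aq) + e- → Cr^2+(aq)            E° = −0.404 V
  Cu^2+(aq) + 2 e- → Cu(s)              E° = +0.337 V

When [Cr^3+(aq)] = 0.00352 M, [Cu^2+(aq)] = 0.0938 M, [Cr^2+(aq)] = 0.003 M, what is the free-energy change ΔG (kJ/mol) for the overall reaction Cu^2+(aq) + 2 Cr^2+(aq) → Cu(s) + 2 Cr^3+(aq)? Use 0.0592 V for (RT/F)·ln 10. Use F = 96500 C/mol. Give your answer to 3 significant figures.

E°cell = +0.337 − (−0.404) = +0.741 V; the balanced reaction transfers n = 2 electrons.
The reaction quotient is [Cr^3+(aq)]^2 / ([Cu^2+(aq)]·[Cr^2+(aq)]^2) = 14.7; by Nernst, E = +0.741 − (0.0592/2)(1.167) = +0.7065 V.
Then ΔG = −nFE = −2 × 96500 × +0.7065 J/mol = −136 kJ/mol.

−136 kJ/mol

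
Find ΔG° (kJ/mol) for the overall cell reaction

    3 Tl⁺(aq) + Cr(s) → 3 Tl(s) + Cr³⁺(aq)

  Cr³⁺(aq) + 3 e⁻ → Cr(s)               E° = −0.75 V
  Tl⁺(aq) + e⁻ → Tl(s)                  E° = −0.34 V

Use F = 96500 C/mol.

−119 kJ/mol

In the reaction as written Tl⁺(aq) is reduced, so the Tl⁺/Tl couple is the cathode and Cr³⁺/Cr is the anode.
E°cell = −0.34 − (−0.75) = +0.41 V; balancing electrons gives n = 3.
ΔG° = −nFE°cell = −(3)(96500)(+0.41) J/mol = −119 kJ/mol.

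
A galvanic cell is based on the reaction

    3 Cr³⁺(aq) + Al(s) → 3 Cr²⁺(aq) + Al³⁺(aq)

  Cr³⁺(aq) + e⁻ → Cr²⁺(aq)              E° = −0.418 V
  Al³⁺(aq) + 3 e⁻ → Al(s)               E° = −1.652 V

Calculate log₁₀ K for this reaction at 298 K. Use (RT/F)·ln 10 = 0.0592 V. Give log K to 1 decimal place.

The Cr³⁺/Cr²⁺ couple is reduced (cathode); E°cell = −0.418 − (−1.652) = +1.234 V with n = 3.
At equilibrium E = 0, so log K = nE°cell / 0.0592 = (3)(+1.234) / 0.0592 = 62.5.

log K = 62.5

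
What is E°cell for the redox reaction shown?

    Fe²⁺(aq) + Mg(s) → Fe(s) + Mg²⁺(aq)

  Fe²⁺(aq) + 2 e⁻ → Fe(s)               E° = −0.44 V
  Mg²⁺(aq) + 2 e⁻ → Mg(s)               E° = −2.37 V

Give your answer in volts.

+1.93 V

In the reaction as written, Fe²⁺(aq) is reduced (cathode) and Mg²⁺(aq) is produced by oxidation at the anode.
E°cell = E°(cathode) − E°(anode) = −0.44 − (−2.37) = +1.93 V.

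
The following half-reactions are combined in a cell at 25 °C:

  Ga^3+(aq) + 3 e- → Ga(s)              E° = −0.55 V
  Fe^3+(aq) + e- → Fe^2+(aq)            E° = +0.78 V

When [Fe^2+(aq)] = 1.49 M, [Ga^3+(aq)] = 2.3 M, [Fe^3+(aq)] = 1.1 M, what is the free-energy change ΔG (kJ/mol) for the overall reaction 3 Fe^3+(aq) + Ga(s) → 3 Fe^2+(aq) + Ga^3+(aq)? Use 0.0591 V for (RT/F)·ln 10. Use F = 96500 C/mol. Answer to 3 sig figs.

E°cell = +0.78 − (−0.55) = +1.33 V; the balanced reaction transfers n = 3 electrons.
Here Q = ([Fe^2+(aq)]^3·[Ga^3+(aq)]) / [Fe^3+(aq)]^3 = 5.72 (log Q = 0.757), giving E = +1.33 − (0.0591/3)·(0.757) = +1.3151 V.
Then ΔG = −nFE = −3 × 96500 × +1.3151 J/mol = −381 kJ/mol.

−381 kJ/mol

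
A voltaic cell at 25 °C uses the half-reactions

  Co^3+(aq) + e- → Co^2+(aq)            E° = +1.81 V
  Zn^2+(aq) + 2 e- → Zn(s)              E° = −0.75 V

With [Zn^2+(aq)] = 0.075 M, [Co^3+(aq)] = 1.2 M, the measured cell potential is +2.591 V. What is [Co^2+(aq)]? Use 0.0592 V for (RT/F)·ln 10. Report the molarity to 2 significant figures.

The Co³⁺/Co²⁺ couple has the larger reduction potential, so it is the cathode: E°cell = +1.81 − (−0.75) = +2.56 V and n = 2.
From the Nernst equation, log Q = n(E° − E)/0.0592 = 2·(+2.56 − (+2.591))/0.0592 = −1.047.
For 2 Co^3+(aq) + Zn(s) → 2 Co^2+(aq) + Zn^2+(aq), the reaction quotient is Q = ([Co^2+(aq)]^2·[Zn^2+(aq)]) / [Co^3+(aq)]^2.
Isolating [Co^2+(aq)] in Q = 10^{−1.047} yields log [Co^2+(aq)] = 0.118, i.e. 1.3 M.

1.3 M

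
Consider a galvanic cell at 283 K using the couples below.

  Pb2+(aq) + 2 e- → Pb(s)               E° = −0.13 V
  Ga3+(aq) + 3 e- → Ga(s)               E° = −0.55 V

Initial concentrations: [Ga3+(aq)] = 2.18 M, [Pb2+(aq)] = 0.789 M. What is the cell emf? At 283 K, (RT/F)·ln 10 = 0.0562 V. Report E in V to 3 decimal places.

+0.411 V

The Pb²⁺/Pb couple has the more positive E°, so it is the cathode; Ga³⁺/Ga is the anode.
The standard potential is −0.13 − (−0.55) = +0.42 V and the balanced reaction transfers n = 6 electrons.
The balanced reaction is 3 Pb2+(aq) + 2 Ga(s) → 3 Pb(s) + 2 Ga3+(aq), so Q = [Ga3+(aq)]^2 / [Pb2+(aq)]^3 = 9.68 and log Q = 0.986.
Applying E = E° − (RT ln10/nF)·log Q gives +0.42 − (0.0562/6)(0.986) = +0.411 V.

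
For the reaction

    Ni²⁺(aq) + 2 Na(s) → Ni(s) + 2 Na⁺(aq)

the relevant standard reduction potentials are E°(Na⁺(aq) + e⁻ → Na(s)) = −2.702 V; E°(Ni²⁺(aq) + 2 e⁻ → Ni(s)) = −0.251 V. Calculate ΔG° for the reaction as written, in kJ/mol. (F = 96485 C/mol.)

In the reaction as written Ni²⁺(aq) is reduced, so the Ni²⁺/Ni couple is the cathode and Na⁺/Na is the anode.
E°cell = −0.251 − (−2.702) = +2.451 V; balancing electrons gives n = 2.
ΔG° = −nFE°cell = −(2)(96485)(+2.451) J/mol = −473 kJ/mol.

−473 kJ/mol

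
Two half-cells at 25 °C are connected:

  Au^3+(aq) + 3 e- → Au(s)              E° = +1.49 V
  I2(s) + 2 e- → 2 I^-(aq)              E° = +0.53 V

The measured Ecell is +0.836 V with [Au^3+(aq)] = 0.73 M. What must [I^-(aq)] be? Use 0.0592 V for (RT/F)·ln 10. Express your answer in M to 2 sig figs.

With Au³⁺/Au at the cathode and I₂/I⁻ at the anode, E°cell = +1.49 − (+0.53) = +0.96 V (n = 6).
Since E = E° − (0.0592/n)·log Q, log Q = n(E° − E)/0.0592 = 12.568.
The balanced reaction is 2 Au^3+(aq) + 6 I^-(aq) → 2 Au(s) + 3 I2(s), so Q = 1 / ([Au^3+(aq)]^2·[I^-(aq)]^6).
Solving for the unknown gives log [I^-(aq)] = −2.049, so [I^-(aq)] ≈ 0.0089 M.

0.0089 M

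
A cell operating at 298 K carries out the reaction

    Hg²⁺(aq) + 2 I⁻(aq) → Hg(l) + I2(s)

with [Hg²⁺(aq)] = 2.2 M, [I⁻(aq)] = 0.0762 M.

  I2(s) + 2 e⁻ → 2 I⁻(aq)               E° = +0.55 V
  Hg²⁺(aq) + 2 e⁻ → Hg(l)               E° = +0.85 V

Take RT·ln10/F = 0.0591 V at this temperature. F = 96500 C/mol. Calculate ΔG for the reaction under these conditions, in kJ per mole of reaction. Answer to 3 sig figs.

With Hg²⁺/Hg reduced at the cathode, E°cell = +0.85 − (+0.55) = +0.30 V and n = 2.
Here Q = 1 / ([Hg²⁺(aq)]·[I⁻(aq)]^2) = 78.3 (log Q = 1.894), giving E = +0.30 − (0.0591/2)·(1.894) = +0.2440 V.
ΔG = −nFE = −(2)(96500)(+0.2440) J/mol = −47.1 kJ/mol.

−47.1 kJ/mol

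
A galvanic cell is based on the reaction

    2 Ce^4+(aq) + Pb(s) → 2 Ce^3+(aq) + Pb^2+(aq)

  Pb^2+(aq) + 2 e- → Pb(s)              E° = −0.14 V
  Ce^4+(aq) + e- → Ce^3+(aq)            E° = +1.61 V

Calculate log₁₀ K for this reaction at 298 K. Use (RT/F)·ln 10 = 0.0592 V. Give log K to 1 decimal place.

The Ce⁴⁺/Ce³⁺ couple is reduced (cathode); E°cell = +1.61 − (−0.14) = +1.75 V with n = 2.
At equilibrium E = 0, so log K = nE°cell / 0.0592 = (2)(+1.75) / 0.0592 = 59.1.

log K = 59.1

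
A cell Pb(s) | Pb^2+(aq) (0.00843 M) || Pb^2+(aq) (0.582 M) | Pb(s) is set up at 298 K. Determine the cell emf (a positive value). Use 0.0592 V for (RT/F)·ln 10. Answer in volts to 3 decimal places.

0.054 V

For a concentration cell E°cell = 0, since both electrodes use the same couple.
The compartment with the higher Pb^2+(aq) concentration (0.582 M) acts as the cathode; ions are reduced there and produced at the dilute (0.00843 M) anode.
With n = 2, Ecell = −(0.0592/2)·log([dilute]/[conc]) = −(0.0592/2)·log(0.00843/0.582) = +0.054 V.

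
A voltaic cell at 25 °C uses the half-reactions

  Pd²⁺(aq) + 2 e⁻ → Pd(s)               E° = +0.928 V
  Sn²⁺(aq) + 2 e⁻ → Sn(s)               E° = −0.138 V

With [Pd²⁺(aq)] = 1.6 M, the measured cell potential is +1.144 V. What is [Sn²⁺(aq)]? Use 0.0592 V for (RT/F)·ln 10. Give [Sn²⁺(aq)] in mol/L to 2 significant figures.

0.0037 M

The Pd²⁺/Pd couple has the larger reduction potential, so it is the cathode: E°cell = +0.928 − (−0.138) = +1.066 V and n = 2.
Since E = E° − (0.0592/n)·log Q, log Q = n(E° − E)/0.0592 = −2.635.
For Pd²⁺(aq) + Sn(s) → Pd(s) + Sn²⁺(aq), the reaction quotient is Q = [Sn²⁺(aq)] / [Pd²⁺(aq)].
Substituting the known concentrations and solving, log [Sn²⁺(aq)] = −2.431 and [Sn²⁺(aq)] = 0.0037 M.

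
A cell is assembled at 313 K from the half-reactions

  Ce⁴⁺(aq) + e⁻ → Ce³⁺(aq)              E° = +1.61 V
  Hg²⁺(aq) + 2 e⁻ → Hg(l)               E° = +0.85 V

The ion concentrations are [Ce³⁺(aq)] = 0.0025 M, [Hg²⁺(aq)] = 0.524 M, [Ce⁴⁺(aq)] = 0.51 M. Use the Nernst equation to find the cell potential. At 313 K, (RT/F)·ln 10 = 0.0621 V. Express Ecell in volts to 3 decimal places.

The Ce⁴⁺/Ce³⁺ couple has the more positive E°, so it is the cathode; Hg²⁺/Hg is the anode.
E°cell = +1.61 − (+0.85) = +0.76 V, with n = 2 electrons transferred.
The balanced reaction is 2 Ce⁴⁺(aq) + Hg(l) → 2 Ce³⁺(aq) + Hg²⁺(aq), so Q = ([Ce³⁺(aq)]^2·[Hg²⁺(aq)]) / [Ce⁴⁺(aq)]^2 = 1.26×10^−5 and log Q = −4.900.
By the Nernst equation, E = +0.76 − (0.0621/2)·(−4.900) = +0.912 V.

+0.912 V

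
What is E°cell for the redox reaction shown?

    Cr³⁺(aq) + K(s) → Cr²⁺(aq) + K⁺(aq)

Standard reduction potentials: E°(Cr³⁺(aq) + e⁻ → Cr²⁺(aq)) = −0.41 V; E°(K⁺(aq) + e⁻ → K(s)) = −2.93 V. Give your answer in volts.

+2.52 V

In the reaction as written, Cr³⁺(aq) is reduced (cathode) and K⁺(aq) is produced by oxidation at the anode.
E°cell = E°(cathode) − E°(anode) = −0.41 − (−2.93) = +2.52 V.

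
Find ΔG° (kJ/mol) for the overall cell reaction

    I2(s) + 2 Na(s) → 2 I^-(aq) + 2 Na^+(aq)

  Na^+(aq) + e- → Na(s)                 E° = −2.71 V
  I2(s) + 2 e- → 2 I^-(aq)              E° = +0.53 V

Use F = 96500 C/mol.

In the reaction as written I2(s) is reduced, so the I₂/I⁻ couple is the cathode and Na⁺/Na is the anode.
E°cell = +0.53 − (−2.71) = +3.24 V; balancing electrons gives n = 2.
ΔG° = −nFE°cell = −(2)(96500)(+3.24) J/mol = −625 kJ/mol.

−625 kJ/mol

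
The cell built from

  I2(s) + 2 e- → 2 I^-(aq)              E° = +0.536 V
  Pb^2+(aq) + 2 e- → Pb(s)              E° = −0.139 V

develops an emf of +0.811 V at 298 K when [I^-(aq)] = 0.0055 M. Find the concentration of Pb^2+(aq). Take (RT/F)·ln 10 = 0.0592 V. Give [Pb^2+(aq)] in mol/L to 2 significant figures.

0.84 M

I₂/I⁻ is the cathode (higher E°); E°cell = +0.536 − (−0.139) = +0.675 V with n = 2.
Rearranging E = E° − (0.0592/n)·log Q gives log Q = 2(+0.675 − (+0.811))/0.0592 = −4.595.
For I2(s) + Pb(s) → 2 I^-(aq) + Pb^2+(aq), the reaction quotient is Q = [I^-(aq)]^2·[Pb^2+(aq)].
Substituting the known concentrations and solving, log [Pb^2+(aq)] = −0.076 and [Pb^2+(aq)] = 0.84 M.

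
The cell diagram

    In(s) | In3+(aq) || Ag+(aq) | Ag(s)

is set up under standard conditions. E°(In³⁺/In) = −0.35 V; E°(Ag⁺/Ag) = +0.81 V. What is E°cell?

+1.16 V

By convention the left-hand electrode in cell notation is the anode (oxidation) and the right-hand electrode is the cathode (reduction).
E°cell = E°(right) − E°(left) = +0.81 − (−0.35) = +1.16 V.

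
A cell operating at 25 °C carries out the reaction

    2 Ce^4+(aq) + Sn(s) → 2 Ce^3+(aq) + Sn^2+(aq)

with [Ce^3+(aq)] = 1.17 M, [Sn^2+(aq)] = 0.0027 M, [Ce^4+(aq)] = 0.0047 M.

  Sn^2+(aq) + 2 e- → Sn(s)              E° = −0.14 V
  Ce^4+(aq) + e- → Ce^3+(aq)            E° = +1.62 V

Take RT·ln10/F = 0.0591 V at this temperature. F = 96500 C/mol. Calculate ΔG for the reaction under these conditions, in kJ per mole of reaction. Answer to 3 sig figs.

−327 kJ/mol

E°cell = +1.62 − (−0.14) = +1.76 V; the balanced reaction transfers n = 2 electrons.
Here Q = ([Ce^3+(aq)]^2·[Sn^2+(aq)]) / [Ce^4+(aq)]^2 = 167 (log Q = 2.224), giving E = +1.76 − (0.0591/2)·(2.224) = +1.6943 V.
Then ΔG = −nFE = −2 × 96500 × +1.6943 J/mol = −327 kJ/mol.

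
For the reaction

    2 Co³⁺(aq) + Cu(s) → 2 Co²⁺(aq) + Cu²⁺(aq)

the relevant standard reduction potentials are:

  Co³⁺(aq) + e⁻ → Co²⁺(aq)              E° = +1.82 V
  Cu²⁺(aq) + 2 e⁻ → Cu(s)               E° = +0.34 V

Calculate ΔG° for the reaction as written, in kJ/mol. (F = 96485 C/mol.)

In the reaction as written Co³⁺(aq) is reduced, so the Co³⁺/Co²⁺ couple is the cathode and Cu²⁺/Cu is the anode.
E°cell = +1.82 − (+0.34) = +1.48 V; balancing electrons gives n = 2.
ΔG° = −nFE°cell = −(2)(96485)(+1.48) J/mol = −286 kJ/mol.

−286 kJ/mol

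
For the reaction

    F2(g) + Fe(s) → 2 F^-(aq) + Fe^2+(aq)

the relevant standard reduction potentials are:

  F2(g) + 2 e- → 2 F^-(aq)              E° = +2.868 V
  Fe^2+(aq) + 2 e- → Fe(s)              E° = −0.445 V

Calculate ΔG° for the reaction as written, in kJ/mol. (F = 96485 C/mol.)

In the reaction as written F2(g) is reduced, so the F₂/F⁻ couple is the cathode and Fe²⁺/Fe is the anode.
E°cell = +2.868 − (−0.445) = +3.313 V; balancing electrons gives n = 2.
ΔG° = −nFE°cell = −(2)(96485)(+3.313) J/mol = −639 kJ/mol.

−639 kJ/mol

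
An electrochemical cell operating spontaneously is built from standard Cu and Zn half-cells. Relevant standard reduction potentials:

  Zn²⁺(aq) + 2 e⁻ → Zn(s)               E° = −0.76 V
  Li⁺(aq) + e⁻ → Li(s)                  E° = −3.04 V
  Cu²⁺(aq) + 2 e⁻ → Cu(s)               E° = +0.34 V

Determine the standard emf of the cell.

Of the two couples in this cell, the one with the more positive reduction potential is reduced at the cathode: here that is Cu²⁺/Cu (+0.34 V); Zn²⁺/Zn (−0.76 V) is the anode.
E°cell = E°(cathode) − E°(anode) = +0.34 − (−0.76) = +1.10 V.

+1.10 V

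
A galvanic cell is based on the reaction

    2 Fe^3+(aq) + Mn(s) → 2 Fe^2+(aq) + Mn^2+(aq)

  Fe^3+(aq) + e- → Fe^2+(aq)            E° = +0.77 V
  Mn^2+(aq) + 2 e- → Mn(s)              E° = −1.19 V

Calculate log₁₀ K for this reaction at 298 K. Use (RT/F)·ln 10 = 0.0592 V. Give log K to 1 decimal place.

The Fe³⁺/Fe²⁺ couple is reduced (cathode); E°cell = +0.77 − (−1.19) = +1.96 V with n = 2.
At equilibrium E = 0, so log K = nE°cell / 0.0592 = (2)(+1.96) / 0.0592 = 66.2.

log K = 66.2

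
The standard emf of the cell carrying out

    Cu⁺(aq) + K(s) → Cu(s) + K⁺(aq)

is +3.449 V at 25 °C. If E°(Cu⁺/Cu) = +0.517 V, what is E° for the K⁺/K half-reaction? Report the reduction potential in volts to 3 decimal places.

−2.932 V

In the reaction as written the Cu⁺/Cu couple is reduced (cathode) and K⁺/K is oxidized (anode), so E°cell = E°(Cu⁺/Cu) − E°(K⁺/K).
E°(K⁺/K) = E°(cathode) − E°cell = +0.517 − (+3.449) = −2.932 V.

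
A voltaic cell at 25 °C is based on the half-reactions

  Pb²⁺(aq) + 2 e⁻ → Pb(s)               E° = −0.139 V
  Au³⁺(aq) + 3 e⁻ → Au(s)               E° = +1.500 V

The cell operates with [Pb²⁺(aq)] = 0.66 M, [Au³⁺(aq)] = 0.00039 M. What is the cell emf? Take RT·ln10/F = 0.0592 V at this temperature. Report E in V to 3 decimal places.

+1.577 V

Au³⁺/Au is reduced (cathode, E° = +1.500 V) and Pb²⁺/Pb is oxidized (anode).
E°cell = +1.500 − (−0.139) = +1.639 V, with n = 6 electrons transferred.
The balanced reaction is 2 Au³⁺(aq) + 3 Pb(s) → 2 Au(s) + 3 Pb²⁺(aq), so Q = [Pb²⁺(aq)]^3 / [Au³⁺(aq)]^2 = 1.89×10^6 and log Q = 6.277.
E = E° − (0.0592/n)·log Q = +1.639 − (0.0592/6)(6.277) = +1.577 V.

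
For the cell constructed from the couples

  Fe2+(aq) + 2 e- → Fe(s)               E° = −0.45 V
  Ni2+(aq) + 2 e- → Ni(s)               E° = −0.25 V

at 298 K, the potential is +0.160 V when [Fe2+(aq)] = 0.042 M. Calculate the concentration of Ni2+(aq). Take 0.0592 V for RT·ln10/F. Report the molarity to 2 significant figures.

With Ni²⁺/Ni at the cathode and Fe²⁺/Fe at the anode, E°cell = −0.25 − (−0.45) = +0.20 V (n = 2).
From the Nernst equation, log Q = n(E° − E)/0.0592 = 2·(+0.20 − (+0.160))/0.0592 = 1.351.
The balanced reaction is Ni2+(aq) + Fe(s) → Ni(s) + Fe2+(aq), so Q = [Fe2+(aq)] / [Ni2+(aq)].
Isolating [Ni2+(aq)] in Q = 10^{1.351} yields log [Ni2+(aq)] = −2.728, i.e. 0.0019 M.

0.0019 M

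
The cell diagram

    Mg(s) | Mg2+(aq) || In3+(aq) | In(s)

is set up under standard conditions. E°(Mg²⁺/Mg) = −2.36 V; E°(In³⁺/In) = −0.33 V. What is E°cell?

By convention the left-hand electrode in cell notation is the anode (oxidation) and the right-hand electrode is the cathode (reduction).
E°cell = E°(right) − E°(left) = −0.33 − (−2.36) = +2.03 V.

+2.03 V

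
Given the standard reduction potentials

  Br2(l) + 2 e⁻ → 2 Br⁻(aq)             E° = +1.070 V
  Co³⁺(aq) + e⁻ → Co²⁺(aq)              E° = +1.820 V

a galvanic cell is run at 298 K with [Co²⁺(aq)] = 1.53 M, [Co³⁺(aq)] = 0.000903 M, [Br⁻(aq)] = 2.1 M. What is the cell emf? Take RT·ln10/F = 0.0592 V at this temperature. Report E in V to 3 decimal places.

+0.578 V

Since E°(Co³⁺/Co²⁺) > E°(Br₂/Br⁻), Co³⁺/Co²⁺ serves as the cathode.
E°cell = +1.820 − (+1.070) = +0.750 V, with n = 2 electrons transferred.
For the overall reaction 2 Co³⁺(aq) + 2 Br⁻(aq) → 2 Co²⁺(aq) + Br2(l), Q = [Co²⁺(aq)]^2 / ([Co³⁺(aq)]^2·[Br⁻(aq)]^2) = 6.51×10^5, giving log Q = 5.814.
Applying E = E° − (RT ln10/nF)·log Q gives +0.750 − (0.0592/2)(5.814) = +0.578 V.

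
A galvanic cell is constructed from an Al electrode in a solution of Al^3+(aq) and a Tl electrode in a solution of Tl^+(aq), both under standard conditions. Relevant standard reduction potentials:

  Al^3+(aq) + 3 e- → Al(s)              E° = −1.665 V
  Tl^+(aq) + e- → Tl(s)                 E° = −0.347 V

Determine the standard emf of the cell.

+1.318 V

Of the two couples in this cell, the one with the more positive reduction potential is reduced at the cathode: here that is Tl⁺/Tl (−0.347 V); Al³⁺/Al (−1.665 V) is the anode.
E°cell = E°(cathode) − E°(anode) = −0.347 − (−1.665) = +1.318 V.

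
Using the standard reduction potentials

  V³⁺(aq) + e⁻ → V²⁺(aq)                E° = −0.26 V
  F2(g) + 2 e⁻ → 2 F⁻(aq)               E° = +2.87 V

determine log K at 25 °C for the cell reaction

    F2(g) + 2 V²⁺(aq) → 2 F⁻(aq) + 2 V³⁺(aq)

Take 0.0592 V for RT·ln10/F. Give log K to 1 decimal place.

The F₂/F⁻ couple is reduced (cathode); E°cell = +2.87 − (−0.26) = +3.13 V with n = 2.
At equilibrium E = 0, so log K = nE°cell / 0.0592 = (2)(+3.13) / 0.0592 = 105.7.

log K = 105.7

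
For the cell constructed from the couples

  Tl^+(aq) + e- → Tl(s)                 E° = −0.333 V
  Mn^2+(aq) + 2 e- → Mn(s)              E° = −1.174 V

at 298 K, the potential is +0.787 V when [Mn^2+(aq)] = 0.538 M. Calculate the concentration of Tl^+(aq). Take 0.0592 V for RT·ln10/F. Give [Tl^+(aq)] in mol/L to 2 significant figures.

0.090 M

Tl⁺/Tl is the cathode (higher E°); E°cell = −0.333 − (−1.174) = +0.841 V with n = 2.
Since E = E° − (0.0592/n)·log Q, log Q = n(E° − E)/0.0592 = 1.824.
Balancing electrons gives 2 Tl^+(aq) + Mn(s) → 2 Tl(s) + Mn^2+(aq); thus Q = [Mn^2+(aq)] / [Tl^+(aq)]^2.
Isolating [Tl^+(aq)] in Q = 10^{1.824} yields log [Tl^+(aq)] = −1.047, i.e. 0.090 M.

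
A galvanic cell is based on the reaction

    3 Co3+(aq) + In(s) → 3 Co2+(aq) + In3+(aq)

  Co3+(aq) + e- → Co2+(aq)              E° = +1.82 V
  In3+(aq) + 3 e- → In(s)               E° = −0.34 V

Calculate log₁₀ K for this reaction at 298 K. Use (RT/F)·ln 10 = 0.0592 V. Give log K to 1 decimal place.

The Co³⁺/Co²⁺ couple is reduced (cathode); E°cell = +1.82 − (−0.34) = +2.16 V with n = 3.
At equilibrium E = 0, so log K = nE°cell / 0.0592 = (3)(+2.16) / 0.0592 = 109.5.

log K = 109.5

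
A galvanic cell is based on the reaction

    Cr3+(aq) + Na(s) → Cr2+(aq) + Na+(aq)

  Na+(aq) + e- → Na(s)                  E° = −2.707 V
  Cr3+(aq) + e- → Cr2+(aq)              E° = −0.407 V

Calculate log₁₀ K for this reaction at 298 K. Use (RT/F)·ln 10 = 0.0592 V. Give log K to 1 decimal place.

The Cr³⁺/Cr²⁺ couple is reduced (cathode); E°cell = −0.407 − (−2.707) = +2.300 V with n = 1.
At equilibrium E = 0, so log K = nE°cell / 0.0592 = (1)(+2.300) / 0.0592 = 38.9.

log K = 38.9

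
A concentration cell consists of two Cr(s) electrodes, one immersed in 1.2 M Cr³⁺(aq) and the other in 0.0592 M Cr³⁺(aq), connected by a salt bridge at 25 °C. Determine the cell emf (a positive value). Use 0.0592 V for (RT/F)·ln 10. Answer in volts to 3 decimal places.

For a concentration cell E°cell = 0, since both electrodes use the same couple.
The compartment with the higher Cr³⁺(aq) concentration (1.2 M) acts as the cathode; ions are reduced there and produced at the dilute (0.0592 M) anode.
With n = 3, Ecell = −(0.0592/3)·log([dilute]/[conc]) = −(0.0592/3)·log(0.0592/1.2) = +0.026 V.

0.026 V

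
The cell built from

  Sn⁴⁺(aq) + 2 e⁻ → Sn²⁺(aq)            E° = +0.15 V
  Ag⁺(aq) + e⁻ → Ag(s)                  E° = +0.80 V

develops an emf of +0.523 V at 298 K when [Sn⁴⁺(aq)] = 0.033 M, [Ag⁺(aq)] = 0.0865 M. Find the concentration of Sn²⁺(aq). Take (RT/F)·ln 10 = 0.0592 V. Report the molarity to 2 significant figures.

Ag⁺/Ag is the cathode (higher E°); E°cell = +0.80 − (+0.15) = +0.65 V with n = 2.
Since E = E° − (0.0592/n)·log Q, log Q = n(E° − E)/0.0592 = 4.291.
Balancing electrons gives 2 Ag⁺(aq) + Sn²⁺(aq) → 2 Ag(s) + Sn⁴⁺(aq); thus Q = [Sn⁴⁺(aq)] / ([Ag⁺(aq)]^2·[Sn²⁺(aq)]).
Solving for the unknown gives log [Sn²⁺(aq)] = −3.647, so [Sn²⁺(aq)] ≈ 0.00023 M.

0.00023 M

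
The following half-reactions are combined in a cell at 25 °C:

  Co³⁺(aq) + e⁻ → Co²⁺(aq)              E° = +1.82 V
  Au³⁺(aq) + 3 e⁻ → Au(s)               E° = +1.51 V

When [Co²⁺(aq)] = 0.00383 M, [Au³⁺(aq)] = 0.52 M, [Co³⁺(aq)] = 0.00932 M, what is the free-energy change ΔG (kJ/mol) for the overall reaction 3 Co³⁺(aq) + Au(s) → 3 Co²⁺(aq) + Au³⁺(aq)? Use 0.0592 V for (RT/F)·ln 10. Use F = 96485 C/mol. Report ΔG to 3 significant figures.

−98.0 kJ/mol

The standard cell potential is +1.82 − (+1.51) = +0.31 V, with n = 3 electrons in the balanced equation.
Here Q = ([Co²⁺(aq)]^3·[Au³⁺(aq)]) / [Co³⁺(aq)]^3 = 0.0361 (log Q = −1.443), giving E = +0.31 − (0.0592/3)·(−1.443) = +0.3385 V.
Then ΔG = −nFE = −3 × 96485 × +0.3385 J/mol = −98.0 kJ/mol.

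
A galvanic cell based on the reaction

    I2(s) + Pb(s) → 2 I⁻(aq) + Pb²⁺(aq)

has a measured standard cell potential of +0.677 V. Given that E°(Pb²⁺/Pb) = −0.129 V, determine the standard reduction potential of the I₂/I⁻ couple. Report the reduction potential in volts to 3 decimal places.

In the reaction as written the I₂/I⁻ couple is reduced (cathode) and Pb²⁺/Pb is oxidized (anode), so E°cell = E°(I₂/I⁻) − E°(Pb²⁺/Pb).
E°(I₂/I⁻) = E°cell + E°(anode) = +0.677 + (−0.129) = +0.548 V.

+0.548 V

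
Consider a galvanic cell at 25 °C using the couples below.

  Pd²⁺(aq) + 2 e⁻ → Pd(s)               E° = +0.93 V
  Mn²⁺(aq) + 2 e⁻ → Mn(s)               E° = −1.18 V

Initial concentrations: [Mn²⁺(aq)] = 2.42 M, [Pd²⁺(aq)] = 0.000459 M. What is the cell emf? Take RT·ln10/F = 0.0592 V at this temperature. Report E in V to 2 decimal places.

+2.00 V

The Pd²⁺/Pd couple has the more positive E°, so it is the cathode; Mn²⁺/Mn is the anode.
E°cell = E°cat − E°an = +0.93 − (−1.18) = +2.11 V; n = 2.
Balancing gives Pd²⁺(aq) + Mn(s) → Pd(s) + Mn²⁺(aq); hence Q = [Mn²⁺(aq)] / [Pd²⁺(aq)] = 5.27×10^3 (log Q = 3.722).
Applying E = E° − (RT ln10/nF)·log Q gives +2.11 − (0.0592/2)(3.722) = +2.00 V.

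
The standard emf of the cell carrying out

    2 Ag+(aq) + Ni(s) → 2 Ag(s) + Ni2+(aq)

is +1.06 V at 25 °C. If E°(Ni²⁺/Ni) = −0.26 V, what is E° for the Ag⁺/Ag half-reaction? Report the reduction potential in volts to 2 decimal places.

+0.80 V

In the reaction as written the Ag⁺/Ag couple is reduced (cathode) and Ni²⁺/Ni is oxidized (anode), so E°cell = E°(Ag⁺/Ag) − E°(Ni²⁺/Ni).
E°(Ag⁺/Ag) = E°cell + E°(anode) = +1.06 + (−0.26) = +0.80 V.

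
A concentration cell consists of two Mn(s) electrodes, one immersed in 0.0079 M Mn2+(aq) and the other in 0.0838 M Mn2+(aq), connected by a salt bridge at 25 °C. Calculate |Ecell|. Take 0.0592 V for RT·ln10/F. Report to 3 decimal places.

0.030 V

For a concentration cell E°cell = 0, since both electrodes use the same couple.
The compartment with the higher Mn2+(aq) concentration (0.0838 M) acts as the cathode; ions are reduced there and produced at the dilute (0.0079 M) anode.
With n = 2, Ecell = −(0.0592/2)·log([dilute]/[conc]) = −(0.0592/2)·log(0.0079/0.0838) = +0.030 V.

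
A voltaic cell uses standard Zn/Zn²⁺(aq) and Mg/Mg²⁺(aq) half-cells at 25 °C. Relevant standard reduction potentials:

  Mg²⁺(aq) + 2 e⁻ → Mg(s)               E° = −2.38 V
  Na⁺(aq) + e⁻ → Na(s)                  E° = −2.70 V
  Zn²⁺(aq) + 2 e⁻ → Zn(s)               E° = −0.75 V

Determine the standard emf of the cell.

The Zn²⁺/Zn couple has the higher E°, so Zn ion is reduced (cathode) and Mg is oxidized (anode).
E°cell = E°(cathode) − E°(anode) = −0.75 − (−2.38) = +1.63 V.

+1.63 V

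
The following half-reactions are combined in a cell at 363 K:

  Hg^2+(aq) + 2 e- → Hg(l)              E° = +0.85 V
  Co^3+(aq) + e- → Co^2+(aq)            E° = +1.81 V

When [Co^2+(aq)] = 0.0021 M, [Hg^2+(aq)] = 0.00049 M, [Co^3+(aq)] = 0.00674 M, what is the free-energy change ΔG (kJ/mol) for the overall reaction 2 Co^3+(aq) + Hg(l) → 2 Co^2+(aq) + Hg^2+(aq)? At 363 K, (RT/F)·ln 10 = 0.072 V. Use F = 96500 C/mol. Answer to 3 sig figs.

The standard cell potential is +1.81 − (+0.85) = +0.96 V, with n = 2 electrons in the balanced equation.
Q = ([Co^2+(aq)]^2·[Hg^2+(aq)]) / [Co^3+(aq)]^2 = 4.76×10^−5, so log Q = −4.323 and E = +0.96 − (0.072/2)(−4.323) = +1.1156 V.
Finally ΔG = −nFE = −(2)(96500 C/mol)(+1.1156 V) = −215 kJ/mol.

−215 kJ/mol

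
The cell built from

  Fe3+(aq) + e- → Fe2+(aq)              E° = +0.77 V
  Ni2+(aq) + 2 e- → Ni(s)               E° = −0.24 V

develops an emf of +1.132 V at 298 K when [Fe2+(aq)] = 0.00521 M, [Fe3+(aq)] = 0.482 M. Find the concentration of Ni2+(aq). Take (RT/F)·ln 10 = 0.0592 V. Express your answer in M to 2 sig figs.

0.65 M

With Fe³⁺/Fe²⁺ at the cathode and Ni²⁺/Ni at the anode, E°cell = +0.77 − (−0.24) = +1.01 V (n = 2).
Rearranging E = E° − (0.0592/n)·log Q gives log Q = 2(+1.01 − (+1.132))/0.0592 = −4.122.
For 2 Fe3+(aq) + Ni(s) → 2 Fe2+(aq) + Ni2+(aq), the reaction quotient is Q = ([Fe2+(aq)]^2·[Ni2+(aq)]) / [Fe3+(aq)]^2.
Solving for the unknown gives log [Ni2+(aq)] = −0.190, so [Ni2+(aq)] ≈ 0.65 M.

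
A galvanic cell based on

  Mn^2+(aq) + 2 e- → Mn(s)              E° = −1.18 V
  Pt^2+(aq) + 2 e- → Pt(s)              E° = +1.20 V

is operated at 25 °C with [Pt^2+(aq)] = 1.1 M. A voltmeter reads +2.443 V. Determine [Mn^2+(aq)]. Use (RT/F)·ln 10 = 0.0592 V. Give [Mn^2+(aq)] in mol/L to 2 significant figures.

Pt²⁺/Pt is the cathode (higher E°); E°cell = +1.20 − (−1.18) = +2.38 V with n = 2.
Since E = E° − (0.0592/n)·log Q, log Q = n(E° − E)/0.0592 = −2.128.
Balancing electrons gives Pt^2+(aq) + Mn(s) → Pt(s) + Mn^2+(aq); thus Q = [Mn^2+(aq)] / [Pt^2+(aq)].
Isolating [Mn^2+(aq)] in Q = 10^{−2.128} yields log [Mn^2+(aq)] = −2.087, i.e. 0.0082 M.

0.0082 M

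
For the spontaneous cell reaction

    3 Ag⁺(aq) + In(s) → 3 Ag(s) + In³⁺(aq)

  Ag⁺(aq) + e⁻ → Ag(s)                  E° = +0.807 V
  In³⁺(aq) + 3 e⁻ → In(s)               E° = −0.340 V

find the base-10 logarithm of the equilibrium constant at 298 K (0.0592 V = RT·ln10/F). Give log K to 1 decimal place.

log K = 58.1

The Ag⁺/Ag couple is reduced (cathode); E°cell = +0.807 − (−0.340) = +1.147 V with n = 3.
At equilibrium E = 0, so log K = nE°cell / 0.0592 = (3)(+1.147) / 0.0592 = 58.1.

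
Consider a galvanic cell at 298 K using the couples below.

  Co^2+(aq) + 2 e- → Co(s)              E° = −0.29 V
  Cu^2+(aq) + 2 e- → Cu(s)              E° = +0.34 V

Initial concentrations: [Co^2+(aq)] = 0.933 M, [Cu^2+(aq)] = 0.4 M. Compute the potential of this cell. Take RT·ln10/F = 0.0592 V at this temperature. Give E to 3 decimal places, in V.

Since E°(Cu²⁺/Cu) > E°(Co²⁺/Co), Cu²⁺/Cu serves as the cathode.
The standard potential is +0.34 − (−0.29) = +0.63 V and the balanced reaction transfers n = 2 electrons.
The balanced reaction is Cu^2+(aq) + Co(s) → Cu(s) + Co^2+(aq), so Q = [Co^2+(aq)] / [Cu^2+(aq)] = 2.33 and log Q = 0.368.
E = E° − (0.0592/n)·log Q = +0.63 − (0.0592/2)(0.368) = +0.619 V.

+0.619 V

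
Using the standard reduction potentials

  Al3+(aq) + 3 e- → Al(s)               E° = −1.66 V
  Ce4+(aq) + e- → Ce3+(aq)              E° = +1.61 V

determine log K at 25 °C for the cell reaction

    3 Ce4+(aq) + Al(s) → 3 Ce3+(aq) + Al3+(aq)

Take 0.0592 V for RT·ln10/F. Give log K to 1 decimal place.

The Ce⁴⁺/Ce³⁺ couple is reduced (cathode); E°cell = +1.61 − (−1.66) = +3.27 V with n = 3.
At equilibrium E = 0, so log K = nE°cell / 0.0592 = (3)(+3.27) / 0.0592 = 165.7.

log K = 165.7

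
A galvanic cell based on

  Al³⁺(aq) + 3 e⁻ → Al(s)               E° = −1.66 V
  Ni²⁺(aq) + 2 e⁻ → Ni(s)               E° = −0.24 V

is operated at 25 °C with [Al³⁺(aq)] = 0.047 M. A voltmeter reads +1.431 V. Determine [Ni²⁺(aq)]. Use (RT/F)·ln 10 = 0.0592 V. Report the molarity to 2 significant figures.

0.31 M

The Ni²⁺/Ni couple has the larger reduction potential, so it is the cathode: E°cell = −0.24 − (−1.66) = +1.42 V and n = 6.
From the Nernst equation, log Q = n(E° − E)/0.0592 = 6·(+1.42 − (+1.431))/0.0592 = −1.115.
The balanced reaction is 3 Ni²⁺(aq) + 2 Al(s) → 3 Ni(s) + 2 Al³⁺(aq), so Q = [Al³⁺(aq)]^2 / [Ni²⁺(aq)]^3.
Substituting the known concentrations and solving, log [Ni²⁺(aq)] = −0.514 and [Ni²⁺(aq)] = 0.31 M.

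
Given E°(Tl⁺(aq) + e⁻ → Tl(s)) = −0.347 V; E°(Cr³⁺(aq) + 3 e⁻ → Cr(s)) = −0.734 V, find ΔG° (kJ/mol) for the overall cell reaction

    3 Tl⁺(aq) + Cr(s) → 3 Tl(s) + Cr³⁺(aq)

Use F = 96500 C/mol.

−112 kJ/mol

In the reaction as written Tl⁺(aq) is reduced, so the Tl⁺/Tl couple is the cathode and Cr³⁺/Cr is the anode.
E°cell = −0.347 − (−0.734) = +0.387 V; balancing electrons gives n = 3.
ΔG° = −nFE°cell = −(3)(96500)(+0.387) J/mol = −112 kJ/mol.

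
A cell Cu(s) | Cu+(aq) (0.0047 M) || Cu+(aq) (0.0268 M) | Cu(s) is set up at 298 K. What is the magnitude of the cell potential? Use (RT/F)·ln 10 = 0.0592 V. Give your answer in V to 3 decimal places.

For a concentration cell E°cell = 0, since both electrodes use the same couple.
The compartment with the higher Cu+(aq) concentration (0.0268 M) acts as the cathode; ions are reduced there and produced at the dilute (0.0047 M) anode.
With n = 1, Ecell = −(0.0592/1)·log([dilute]/[conc]) = −(0.0592/1)·log(0.0047/0.0268) = +0.045 V.

0.045 V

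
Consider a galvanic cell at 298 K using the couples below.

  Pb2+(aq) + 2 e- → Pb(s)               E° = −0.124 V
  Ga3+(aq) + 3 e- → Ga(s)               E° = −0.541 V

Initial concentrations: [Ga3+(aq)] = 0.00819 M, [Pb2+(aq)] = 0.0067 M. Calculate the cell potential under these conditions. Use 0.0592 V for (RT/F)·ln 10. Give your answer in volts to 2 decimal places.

The Pb²⁺/Pb couple has the more positive E°, so it is the cathode; Ga³⁺/Ga is the anode.
E°cell = E°cat − E°an = −0.124 − (−0.541) = +0.417 V; n = 6.
For the overall reaction 3 Pb2+(aq) + 2 Ga(s) → 3 Pb(s) + 2 Ga3+(aq), Q = [Ga3+(aq)]^2 / [Pb2+(aq)]^3 = 223, giving log Q = 2.348.
E = E° − (0.0592/n)·log Q = +0.417 − (0.0592/6)(2.348) = +0.39 V.

+0.39 V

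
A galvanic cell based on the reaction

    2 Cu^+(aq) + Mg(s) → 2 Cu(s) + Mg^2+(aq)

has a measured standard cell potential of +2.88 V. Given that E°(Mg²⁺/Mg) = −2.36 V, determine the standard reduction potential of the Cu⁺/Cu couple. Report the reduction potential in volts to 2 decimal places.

In the reaction as written the Cu⁺/Cu couple is reduced (cathode) and Mg²⁺/Mg is oxidized (anode), so E°cell = E°(Cu⁺/Cu) − E°(Mg²⁺/Mg).
E°(Cu⁺/Cu) = E°cell + E°(anode) = +2.88 + (−2.36) = +0.52 V.

+0.52 V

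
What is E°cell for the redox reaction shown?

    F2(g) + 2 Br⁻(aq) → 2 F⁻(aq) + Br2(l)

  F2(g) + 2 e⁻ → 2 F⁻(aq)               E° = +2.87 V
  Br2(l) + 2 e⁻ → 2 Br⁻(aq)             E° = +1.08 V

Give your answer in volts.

+1.79 V

F2(g) gains electrons, so the F₂/F⁻ couple is the cathode; the Br₂/Br⁻ couple is the anode.
E°cell = E°(cathode) − E°(anode) = +2.87 − (+1.08) = +1.79 V.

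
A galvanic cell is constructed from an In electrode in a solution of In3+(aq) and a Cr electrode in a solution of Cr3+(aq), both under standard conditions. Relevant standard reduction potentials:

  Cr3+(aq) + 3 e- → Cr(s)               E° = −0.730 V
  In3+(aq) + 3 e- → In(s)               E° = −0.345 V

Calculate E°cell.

The In³⁺/In couple has the higher E°, so In ion is reduced (cathode) and Cr is oxidized (anode).
E°cell = E°(cathode) − E°(anode) = −0.345 − (−0.730) = +0.385 V.

+0.385 V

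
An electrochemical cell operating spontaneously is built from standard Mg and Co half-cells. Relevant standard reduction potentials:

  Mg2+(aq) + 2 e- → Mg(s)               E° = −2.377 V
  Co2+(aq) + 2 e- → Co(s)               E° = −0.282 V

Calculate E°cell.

Of the two couples in this cell, the one with the more positive reduction potential is reduced at the cathode: here that is Co²⁺/Co (−0.282 V); Mg²⁺/Mg (−2.377 V) is the anode.
E°cell = E°(cathode) − E°(anode) = −0.282 − (−2.377) = +2.095 V.

+2.095 V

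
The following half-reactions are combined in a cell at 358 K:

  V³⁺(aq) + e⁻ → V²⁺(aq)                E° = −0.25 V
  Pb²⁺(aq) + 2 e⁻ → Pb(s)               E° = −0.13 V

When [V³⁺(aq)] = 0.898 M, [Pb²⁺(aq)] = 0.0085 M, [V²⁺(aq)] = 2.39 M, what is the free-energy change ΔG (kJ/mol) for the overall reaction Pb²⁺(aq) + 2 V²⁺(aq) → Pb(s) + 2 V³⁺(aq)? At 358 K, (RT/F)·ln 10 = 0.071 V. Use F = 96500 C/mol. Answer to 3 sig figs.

−14.8 kJ/mol

The standard cell potential is −0.13 − (−0.25) = +0.12 V, with n = 2 electrons in the balanced equation.
The reaction quotient is [V³⁺(aq)]^2 / ([Pb²⁺(aq)]·[V²⁺(aq)]^2) = 16.6; by Nernst, E = +0.12 − (0.071/2)(1.220) = +0.0767 V.
ΔG = −nFE = −(2)(96500)(+0.0767) J/mol = −14.8 kJ/mol.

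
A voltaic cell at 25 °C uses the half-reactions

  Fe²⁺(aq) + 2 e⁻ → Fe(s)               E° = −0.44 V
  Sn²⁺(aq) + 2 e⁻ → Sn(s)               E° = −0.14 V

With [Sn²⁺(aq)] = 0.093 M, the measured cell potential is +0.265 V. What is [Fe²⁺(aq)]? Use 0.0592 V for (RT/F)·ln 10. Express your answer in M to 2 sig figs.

With Sn²⁺/Sn at the cathode and Fe²⁺/Fe at the anode, E°cell = −0.14 − (−0.44) = +0.30 V (n = 2).
From the Nernst equation, log Q = n(E° − E)/0.0592 = 2·(+0.30 − (+0.265))/0.0592 = 1.182.
For Sn²⁺(aq) + Fe(s) → Sn(s) + Fe²⁺(aq), the reaction quotient is Q = [Fe²⁺(aq)] / [Sn²⁺(aq)].
Isolating [Fe²⁺(aq)] in Q = 10^{1.182} yields log [Fe²⁺(aq)] = 0.150, i.e. 1.4 M.

1.4 M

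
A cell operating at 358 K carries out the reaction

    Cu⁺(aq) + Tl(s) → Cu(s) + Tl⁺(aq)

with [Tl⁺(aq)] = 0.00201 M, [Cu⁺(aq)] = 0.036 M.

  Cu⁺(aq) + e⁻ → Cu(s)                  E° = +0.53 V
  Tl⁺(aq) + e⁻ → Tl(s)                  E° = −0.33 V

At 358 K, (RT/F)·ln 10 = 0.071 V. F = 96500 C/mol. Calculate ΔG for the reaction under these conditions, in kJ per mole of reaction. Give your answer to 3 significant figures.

−91.6 kJ/mol

The standard cell potential is +0.53 − (−0.33) = +0.86 V, with n = 1 electron in the balanced equation.
The reaction quotient is [Tl⁺(aq)] / [Cu⁺(aq)] = 0.0558; by Nernst, E = +0.86 − (0.071/1)(−1.253) = +0.9490 V.
Finally ΔG = −nFE = −(1)(96500 C/mol)(+0.9490 V) = −91.6 kJ/mol.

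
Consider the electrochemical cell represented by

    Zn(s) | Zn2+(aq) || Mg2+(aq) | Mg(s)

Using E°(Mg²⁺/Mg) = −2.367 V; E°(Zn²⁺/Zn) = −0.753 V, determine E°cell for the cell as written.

−1.614 V

By convention the left-hand electrode in cell notation is the anode (oxidation) and the right-hand electrode is the cathode (reduction).
E°cell = E°(right) − E°(left) = −2.367 − (−0.753) = −1.614 V.
The negative sign shows that, as written, the cell would require an external voltage to drive the reaction.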